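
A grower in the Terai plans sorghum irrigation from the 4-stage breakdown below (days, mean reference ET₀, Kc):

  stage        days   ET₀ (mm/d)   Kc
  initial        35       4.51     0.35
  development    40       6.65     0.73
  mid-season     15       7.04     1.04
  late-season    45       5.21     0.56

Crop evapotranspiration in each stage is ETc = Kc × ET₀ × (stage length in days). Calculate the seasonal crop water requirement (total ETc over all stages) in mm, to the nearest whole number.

initial: 0.35 × 4.51 × 35 = 55.25 mm
development: 0.73 × 6.65 × 40 = 194.18 mm
mid-season: 1.04 × 7.04 × 15 = 109.82 mm
late-season: 0.56 × 5.21 × 45 = 131.29 mm
Seasonal total = 490.54 mm

491 mm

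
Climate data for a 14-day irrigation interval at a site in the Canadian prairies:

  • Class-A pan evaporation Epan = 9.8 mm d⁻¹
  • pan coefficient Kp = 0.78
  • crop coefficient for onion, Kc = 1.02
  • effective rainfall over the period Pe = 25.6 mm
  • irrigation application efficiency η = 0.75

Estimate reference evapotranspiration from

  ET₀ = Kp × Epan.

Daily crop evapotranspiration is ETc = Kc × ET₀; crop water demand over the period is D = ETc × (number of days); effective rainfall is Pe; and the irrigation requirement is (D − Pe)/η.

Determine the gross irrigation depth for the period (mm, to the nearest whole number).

111 mm

ET₀ = 0.78 × 9.8 = 7.6440 mm/d
ETc = Kc × ET₀ = 1.02 × 7.6440 = 7.7969 mm/d
Crop demand D = ETc × 14 d = 7.7969 × 14 = 109.157 mm
D − Pe = 109.157 − 25.6 = 83.557 mm
Gross irrigation = 83.557 / 0.75 = 111.409 mm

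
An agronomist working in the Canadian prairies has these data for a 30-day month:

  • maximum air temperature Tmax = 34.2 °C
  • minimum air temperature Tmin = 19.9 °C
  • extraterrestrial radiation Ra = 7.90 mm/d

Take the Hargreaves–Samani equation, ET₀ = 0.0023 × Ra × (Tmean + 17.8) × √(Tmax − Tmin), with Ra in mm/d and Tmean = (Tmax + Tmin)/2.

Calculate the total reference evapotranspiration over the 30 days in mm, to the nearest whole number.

92 mm

Tmean = (34.2 + 19.9)/2 = 27.05 °C
ET₀ = 0.0023 × 7.90 × (27.05 + 17.8) × √14.3 = 0.0023 × 7.90 × 44.85 × 3.7815 = 3.0816 mm/d
Over 30 days: 3.0816 × 30 = 92.448 mm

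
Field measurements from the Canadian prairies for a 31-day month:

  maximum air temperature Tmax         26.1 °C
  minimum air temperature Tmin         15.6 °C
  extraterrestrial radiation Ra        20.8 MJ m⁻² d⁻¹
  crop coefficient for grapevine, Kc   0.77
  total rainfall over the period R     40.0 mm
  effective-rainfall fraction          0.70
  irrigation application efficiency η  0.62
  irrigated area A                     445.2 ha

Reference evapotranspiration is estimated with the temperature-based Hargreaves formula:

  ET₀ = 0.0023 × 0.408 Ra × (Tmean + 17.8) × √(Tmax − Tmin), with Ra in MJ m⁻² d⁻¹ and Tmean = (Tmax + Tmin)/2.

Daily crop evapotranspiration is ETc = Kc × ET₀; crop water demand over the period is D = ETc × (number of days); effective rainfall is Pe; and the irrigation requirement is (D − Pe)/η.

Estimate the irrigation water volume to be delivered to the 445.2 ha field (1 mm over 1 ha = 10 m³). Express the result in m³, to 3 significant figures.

218000 m³

Tmean = (26.1 + 15.6)/2 = 20.85 °C
0.408 Ra = 0.408 × 20.8 = 8.4864 mm/d equivalent
ET₀ = 0.0023 × 8.4864 × (20.85 + 17.8) × √10.5 = 0.0023 × 8.4864 × 38.65 × 3.2404 = 2.4446 mm/d
ETc = Kc × ET₀ = 0.77 × 2.4446 = 1.8823 mm/d
Crop demand D = ETc × 31 d = 1.8823 × 31 = 58.351 mm
Pe = 0.70 × 40.0 = 28.000 mm
D − Pe = 58.351 − 28.000 = 30.351 mm
Gross irrigation = 30.351 / 0.62 = 48.953 mm
Volume = 48.953 mm × 445.2 ha × 10 = 217938.8 m³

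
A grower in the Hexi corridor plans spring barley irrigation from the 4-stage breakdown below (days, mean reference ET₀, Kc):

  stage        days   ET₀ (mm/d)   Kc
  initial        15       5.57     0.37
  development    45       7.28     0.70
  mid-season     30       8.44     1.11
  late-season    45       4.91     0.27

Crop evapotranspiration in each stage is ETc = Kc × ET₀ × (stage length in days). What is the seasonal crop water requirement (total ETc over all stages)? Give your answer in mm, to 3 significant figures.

601 mm

initial: 0.37 × 5.57 × 15 = 30.91 mm
development: 0.70 × 7.28 × 45 = 229.32 mm
mid-season: 1.11 × 8.44 × 30 = 281.05 mm
late-season: 0.27 × 4.91 × 45 = 59.66 mm
Seasonal total = 600.94 mm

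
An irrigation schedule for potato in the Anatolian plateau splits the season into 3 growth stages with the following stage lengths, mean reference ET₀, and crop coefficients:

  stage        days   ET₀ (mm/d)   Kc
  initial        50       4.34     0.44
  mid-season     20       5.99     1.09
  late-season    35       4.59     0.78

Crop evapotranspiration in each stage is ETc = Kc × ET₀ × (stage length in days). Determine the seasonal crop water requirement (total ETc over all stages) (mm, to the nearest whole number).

initial: 0.44 × 4.34 × 50 = 95.48 mm
mid-season: 1.09 × 5.99 × 20 = 130.58 mm
late-season: 0.78 × 4.59 × 35 = 125.31 mm
Seasonal total = 351.37 mm

351 mm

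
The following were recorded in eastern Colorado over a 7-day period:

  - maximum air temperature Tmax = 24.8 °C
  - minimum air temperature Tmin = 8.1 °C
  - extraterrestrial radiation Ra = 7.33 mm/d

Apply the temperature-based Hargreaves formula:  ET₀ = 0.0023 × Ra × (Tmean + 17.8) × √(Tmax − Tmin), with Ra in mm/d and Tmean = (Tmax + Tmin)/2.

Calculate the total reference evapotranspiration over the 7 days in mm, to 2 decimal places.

16.52 mm

Tmean = (24.8 + 8.1)/2 = 16.45 °C
ET₀ = 0.0023 × 7.33 × (16.45 + 17.8) × √16.7 = 0.0023 × 7.33 × 34.25 × 4.0866 = 2.3597 mm/d
Over 7 days: 2.3597 × 7 = 16.518 mm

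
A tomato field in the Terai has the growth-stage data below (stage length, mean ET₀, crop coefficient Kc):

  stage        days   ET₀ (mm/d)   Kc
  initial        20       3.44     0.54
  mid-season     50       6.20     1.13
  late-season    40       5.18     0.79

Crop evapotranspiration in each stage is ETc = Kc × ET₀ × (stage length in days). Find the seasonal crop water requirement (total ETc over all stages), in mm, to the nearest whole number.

initial: 0.54 × 3.44 × 20 = 37.15 mm
mid-season: 1.13 × 6.20 × 50 = 350.30 mm
late-season: 0.79 × 5.18 × 40 = 163.69 mm
Seasonal total = 551.14 mm

551 mm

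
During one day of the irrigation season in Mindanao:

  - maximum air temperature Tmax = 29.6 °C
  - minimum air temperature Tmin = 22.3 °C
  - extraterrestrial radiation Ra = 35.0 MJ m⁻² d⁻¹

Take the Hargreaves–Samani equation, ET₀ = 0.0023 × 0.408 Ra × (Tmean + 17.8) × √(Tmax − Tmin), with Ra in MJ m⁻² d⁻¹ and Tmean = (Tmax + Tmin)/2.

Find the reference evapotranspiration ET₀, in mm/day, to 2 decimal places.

3.88 mm/day

Tmean = (29.6 + 22.3)/2 = 25.95 °C
0.408 Ra = 0.408 × 35.0 = 14.2800 mm/d equivalent
ET₀ = 0.0023 × 14.2800 × (25.95 + 17.8) × √7.3 = 0.0023 × 14.2800 × 43.75 × 2.7019 = 3.8824 mm/d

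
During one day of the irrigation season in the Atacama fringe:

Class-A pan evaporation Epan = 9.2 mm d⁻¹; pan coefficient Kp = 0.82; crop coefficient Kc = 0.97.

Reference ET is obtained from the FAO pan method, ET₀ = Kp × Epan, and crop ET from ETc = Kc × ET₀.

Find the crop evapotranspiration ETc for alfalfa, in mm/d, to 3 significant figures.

7.32 mm/d

ET₀ = 0.82 × 9.2 = 7.5440 mm/d
ETc = Kc × ET₀ = 0.97 × 7.5440 = 7.3177 mm/d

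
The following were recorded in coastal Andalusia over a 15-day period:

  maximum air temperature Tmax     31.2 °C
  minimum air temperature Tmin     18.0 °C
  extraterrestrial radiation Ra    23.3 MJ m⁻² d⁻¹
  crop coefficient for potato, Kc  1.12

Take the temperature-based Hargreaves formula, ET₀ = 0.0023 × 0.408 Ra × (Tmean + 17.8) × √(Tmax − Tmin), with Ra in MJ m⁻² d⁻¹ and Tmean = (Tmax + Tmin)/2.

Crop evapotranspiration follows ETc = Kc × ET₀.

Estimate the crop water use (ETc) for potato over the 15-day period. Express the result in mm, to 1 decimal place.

Tmean = (31.2 + 18.0)/2 = 24.60 °C
0.408 Ra = 0.408 × 23.3 = 9.5064 mm/d equivalent
ET₀ = 0.0023 × 9.5064 × (24.60 + 17.8) × √13.2 = 0.0023 × 9.5064 × 42.40 × 3.6332 = 3.3682 mm/d
ETc = Kc × ET₀ = 1.12 × 3.3682 = 3.7724 mm/d
Over 15 days: 3.7724 × 15 = 56.586 mm

56.6 mm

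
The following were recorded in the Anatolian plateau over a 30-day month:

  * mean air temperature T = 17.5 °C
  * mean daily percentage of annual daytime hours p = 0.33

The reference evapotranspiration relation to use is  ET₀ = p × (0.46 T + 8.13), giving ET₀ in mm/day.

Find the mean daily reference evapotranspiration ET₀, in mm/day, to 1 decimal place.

5.3 mm/day

ET₀ = 0.33 × (0.46 × 17.5 + 8.13) = 0.33 × 16.180 = 5.3394 mm/d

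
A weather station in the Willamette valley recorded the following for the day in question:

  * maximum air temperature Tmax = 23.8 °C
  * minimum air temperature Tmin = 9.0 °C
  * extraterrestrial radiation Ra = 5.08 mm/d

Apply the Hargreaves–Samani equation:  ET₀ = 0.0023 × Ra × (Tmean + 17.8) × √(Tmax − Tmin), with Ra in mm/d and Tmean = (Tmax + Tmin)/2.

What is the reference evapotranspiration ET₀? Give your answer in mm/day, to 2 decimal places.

1.54 mm/day

Tmean = (23.8 + 9.0)/2 = 16.40 °C
ET₀ = 0.0023 × 5.08 × (16.40 + 17.8) × √14.8 = 0.0023 × 5.08 × 34.20 × 3.8471 = 1.5373 mm/d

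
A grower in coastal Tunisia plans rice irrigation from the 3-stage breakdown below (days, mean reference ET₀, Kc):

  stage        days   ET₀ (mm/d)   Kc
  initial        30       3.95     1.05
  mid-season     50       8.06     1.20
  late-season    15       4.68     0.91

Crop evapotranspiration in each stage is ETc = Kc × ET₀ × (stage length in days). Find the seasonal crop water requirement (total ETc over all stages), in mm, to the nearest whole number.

672 mm

initial: 1.05 × 3.95 × 30 = 124.43 mm
mid-season: 1.20 × 8.06 × 50 = 483.60 mm
late-season: 0.91 × 4.68 × 15 = 63.88 mm
Seasonal total = 671.91 mm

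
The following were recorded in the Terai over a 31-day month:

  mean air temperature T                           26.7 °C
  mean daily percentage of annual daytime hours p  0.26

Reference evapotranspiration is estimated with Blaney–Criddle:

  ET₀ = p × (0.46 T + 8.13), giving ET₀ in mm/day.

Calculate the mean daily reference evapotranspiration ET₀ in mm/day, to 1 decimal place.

ET₀ = 0.26 × (0.46 × 26.7 + 8.13) = 0.26 × 20.412 = 5.3071 mm/d

5.3 mm/day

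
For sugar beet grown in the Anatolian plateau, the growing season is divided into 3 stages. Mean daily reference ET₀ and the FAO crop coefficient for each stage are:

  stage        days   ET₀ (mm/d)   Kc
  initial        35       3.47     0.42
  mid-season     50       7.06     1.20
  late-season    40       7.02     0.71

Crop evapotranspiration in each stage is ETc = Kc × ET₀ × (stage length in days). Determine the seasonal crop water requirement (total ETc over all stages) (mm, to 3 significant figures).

initial: 0.42 × 3.47 × 35 = 51.01 mm
mid-season: 1.20 × 7.06 × 50 = 423.60 mm
late-season: 0.71 × 7.02 × 40 = 199.37 mm
Seasonal total = 673.98 mm

674 mm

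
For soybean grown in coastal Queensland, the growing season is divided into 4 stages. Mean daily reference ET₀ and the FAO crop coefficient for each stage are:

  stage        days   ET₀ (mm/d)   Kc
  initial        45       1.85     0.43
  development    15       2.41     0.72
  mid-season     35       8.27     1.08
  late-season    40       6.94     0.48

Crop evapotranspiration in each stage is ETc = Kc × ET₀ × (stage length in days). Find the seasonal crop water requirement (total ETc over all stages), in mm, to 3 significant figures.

initial: 0.43 × 1.85 × 45 = 35.80 mm
development: 0.72 × 2.41 × 15 = 26.03 mm
mid-season: 1.08 × 8.27 × 35 = 312.61 mm
late-season: 0.48 × 6.94 × 40 = 133.25 mm
Seasonal total = 507.69 mm

508 mm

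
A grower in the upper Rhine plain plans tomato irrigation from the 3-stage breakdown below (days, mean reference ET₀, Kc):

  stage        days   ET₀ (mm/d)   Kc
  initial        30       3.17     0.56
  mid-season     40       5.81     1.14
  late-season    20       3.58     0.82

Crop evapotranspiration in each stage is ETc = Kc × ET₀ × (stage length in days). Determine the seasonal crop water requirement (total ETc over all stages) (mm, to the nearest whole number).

initial: 0.56 × 3.17 × 30 = 53.26 mm
mid-season: 1.14 × 5.81 × 40 = 264.94 mm
late-season: 0.82 × 3.58 × 20 = 58.71 mm
Seasonal total = 376.91 mm

377 mm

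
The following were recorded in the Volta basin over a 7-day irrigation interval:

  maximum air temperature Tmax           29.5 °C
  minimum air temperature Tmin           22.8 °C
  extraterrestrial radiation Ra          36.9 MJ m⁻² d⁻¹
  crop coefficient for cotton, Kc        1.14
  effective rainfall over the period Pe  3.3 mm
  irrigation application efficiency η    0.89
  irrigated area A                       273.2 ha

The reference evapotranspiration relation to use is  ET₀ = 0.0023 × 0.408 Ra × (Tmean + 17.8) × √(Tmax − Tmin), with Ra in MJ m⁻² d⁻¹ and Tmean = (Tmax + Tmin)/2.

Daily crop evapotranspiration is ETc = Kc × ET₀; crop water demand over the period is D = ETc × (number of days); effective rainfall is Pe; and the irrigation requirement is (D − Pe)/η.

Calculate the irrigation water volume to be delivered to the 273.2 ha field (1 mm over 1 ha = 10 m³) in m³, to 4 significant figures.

Tmean = (29.5 + 22.8)/2 = 26.15 °C
0.408 Ra = 0.408 × 36.9 = 15.0552 mm/d equivalent
ET₀ = 0.0023 × 15.0552 × (26.15 + 17.8) × √6.7 = 0.0023 × 15.0552 × 43.95 × 2.5884 = 3.9392 mm/d
ETc = Kc × ET₀ = 1.14 × 3.9392 = 4.4907 mm/d
Crop demand D = ETc × 7 d = 4.4907 × 7 = 31.435 mm
D − Pe = 31.435 − 3.3 = 28.135 mm
Gross irrigation = 28.135 / 0.89 = 31.612 mm
Volume = 31.612 mm × 273.2 ha × 10 = 86364.0 m³

86360 m³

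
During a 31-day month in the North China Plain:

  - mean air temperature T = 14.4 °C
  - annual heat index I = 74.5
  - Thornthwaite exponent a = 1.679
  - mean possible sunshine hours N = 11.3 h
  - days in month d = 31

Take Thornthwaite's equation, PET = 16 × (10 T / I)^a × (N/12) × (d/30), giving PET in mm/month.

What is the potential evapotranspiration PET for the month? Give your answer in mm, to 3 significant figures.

10T/I = 10 × 14.4 / 74.5 = 1.9329
(10T/I)^a = 1.9329^1.679 = 3.0237
Uncorrected PET = 16 × 3.0237 = 48.379 mm
Correction = (N/12)(d/30) = (11.3/12)(31/30) = 0.9731
PET = 48.379 × 0.9731 = 47.078 mm/month

47.1 mm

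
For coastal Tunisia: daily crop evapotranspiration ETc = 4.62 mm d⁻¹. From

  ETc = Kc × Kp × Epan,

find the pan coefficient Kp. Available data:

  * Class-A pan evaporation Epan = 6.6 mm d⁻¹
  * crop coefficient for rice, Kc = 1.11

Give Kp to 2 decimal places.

ETc = Kc × Kp × Epan  ⇒  Kp = ETc / (Kc × Epan)
Kp = 4.62 / (1.11 × 6.6) = 4.62 / 7.326 = 0.6306

0.63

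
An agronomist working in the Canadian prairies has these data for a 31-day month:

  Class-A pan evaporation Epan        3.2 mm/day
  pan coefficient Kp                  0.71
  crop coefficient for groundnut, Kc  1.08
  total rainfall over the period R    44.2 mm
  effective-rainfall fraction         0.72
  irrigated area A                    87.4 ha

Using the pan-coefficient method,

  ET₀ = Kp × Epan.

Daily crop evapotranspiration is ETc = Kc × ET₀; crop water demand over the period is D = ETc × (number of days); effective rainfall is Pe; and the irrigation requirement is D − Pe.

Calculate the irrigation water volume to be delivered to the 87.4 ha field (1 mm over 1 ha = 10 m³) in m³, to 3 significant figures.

ET₀ = 0.71 × 3.2 = 2.2720 mm/d
ETc = Kc × ET₀ = 1.08 × 2.2720 = 2.4538 mm/d
Crop demand D = ETc × 31 d = 2.4538 × 31 = 76.068 mm
Pe = 0.72 × 44.2 = 31.824 mm
D − Pe = 76.068 − 31.824 = 44.244 mm
Volume = 44.244 mm × 87.4 ha × 10 = 38669.3 m³

38700 m³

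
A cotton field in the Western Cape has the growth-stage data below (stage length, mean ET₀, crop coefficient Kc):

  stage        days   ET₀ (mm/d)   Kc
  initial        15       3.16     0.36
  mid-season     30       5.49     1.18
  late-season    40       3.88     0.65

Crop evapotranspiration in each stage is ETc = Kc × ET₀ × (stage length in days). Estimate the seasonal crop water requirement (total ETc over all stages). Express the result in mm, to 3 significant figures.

312 mm

initial: 0.36 × 3.16 × 15 = 17.06 mm
mid-season: 1.18 × 5.49 × 30 = 194.35 mm
late-season: 0.65 × 3.88 × 40 = 100.88 mm
Seasonal total = 312.29 mm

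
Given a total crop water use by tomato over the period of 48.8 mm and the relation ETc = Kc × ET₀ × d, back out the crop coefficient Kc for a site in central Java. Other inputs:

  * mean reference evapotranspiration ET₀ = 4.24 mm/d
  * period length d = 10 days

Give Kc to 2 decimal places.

1.15

ETc = Kc × ET₀ × d  ⇒  Kc = ETc / (ET₀ × d)
Kc = 48.8 / (4.24 × 10) = 48.8 / 42.40 = 1.1509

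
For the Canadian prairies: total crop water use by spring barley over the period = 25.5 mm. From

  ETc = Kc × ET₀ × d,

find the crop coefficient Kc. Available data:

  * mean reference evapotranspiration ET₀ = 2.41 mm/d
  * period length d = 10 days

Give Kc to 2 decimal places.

ETc = Kc × ET₀ × d  ⇒  Kc = ETc / (ET₀ × d)
Kc = 25.5 / (2.41 × 10) = 25.5 / 24.10 = 1.0581

1.06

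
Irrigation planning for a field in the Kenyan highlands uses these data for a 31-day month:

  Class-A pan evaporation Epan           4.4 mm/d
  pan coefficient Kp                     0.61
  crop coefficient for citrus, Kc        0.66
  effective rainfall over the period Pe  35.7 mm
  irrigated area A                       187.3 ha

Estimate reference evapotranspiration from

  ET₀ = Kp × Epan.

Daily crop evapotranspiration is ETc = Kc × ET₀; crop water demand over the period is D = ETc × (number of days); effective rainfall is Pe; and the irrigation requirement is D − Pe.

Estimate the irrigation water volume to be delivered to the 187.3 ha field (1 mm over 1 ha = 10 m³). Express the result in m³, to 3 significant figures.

ET₀ = 0.61 × 4.4 = 2.6840 mm/d
ETc = Kc × ET₀ = 0.66 × 2.6840 = 1.7714 mm/d
Crop demand D = ETc × 31 d = 1.7714 × 31 = 54.913 mm
D − Pe = 54.913 − 35.7 = 19.213 mm
Volume = 19.213 mm × 187.3 ha × 10 = 35985.9 m³

36000 m³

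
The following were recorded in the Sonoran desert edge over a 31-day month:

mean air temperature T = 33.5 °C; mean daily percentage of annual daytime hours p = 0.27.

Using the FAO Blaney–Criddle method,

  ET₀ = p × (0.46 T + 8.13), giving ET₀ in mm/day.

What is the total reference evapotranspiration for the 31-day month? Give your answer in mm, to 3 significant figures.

197 mm

ET₀ = 0.27 × (0.46 × 33.5 + 8.13) = 0.27 × 23.540 = 6.3558 mm/d
Monthly total = 6.3558 × 31 = 197.030 mm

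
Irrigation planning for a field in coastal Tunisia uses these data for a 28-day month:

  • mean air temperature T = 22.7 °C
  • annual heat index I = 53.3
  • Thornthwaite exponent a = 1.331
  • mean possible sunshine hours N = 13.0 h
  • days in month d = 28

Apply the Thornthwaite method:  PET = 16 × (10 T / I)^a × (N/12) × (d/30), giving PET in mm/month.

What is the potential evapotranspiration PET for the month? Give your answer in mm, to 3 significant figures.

111 mm

10T/I = 10 × 22.7 / 53.3 = 4.2589
(10T/I)^a = 4.2589^1.331 = 6.8801
Uncorrected PET = 16 × 6.8801 = 110.082 mm
Correction = (N/12)(d/30) = (13.0/12)(28/30) = 1.0111
PET = 110.082 × 1.0111 = 111.304 mm/month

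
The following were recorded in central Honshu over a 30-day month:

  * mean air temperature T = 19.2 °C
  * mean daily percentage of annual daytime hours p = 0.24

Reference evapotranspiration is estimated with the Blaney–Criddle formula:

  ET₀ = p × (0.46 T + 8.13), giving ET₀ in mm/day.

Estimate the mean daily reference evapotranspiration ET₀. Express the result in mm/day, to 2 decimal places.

4.07 mm/day

ET₀ = 0.24 × (0.46 × 19.2 + 8.13) = 0.24 × 16.962 = 4.0709 mm/d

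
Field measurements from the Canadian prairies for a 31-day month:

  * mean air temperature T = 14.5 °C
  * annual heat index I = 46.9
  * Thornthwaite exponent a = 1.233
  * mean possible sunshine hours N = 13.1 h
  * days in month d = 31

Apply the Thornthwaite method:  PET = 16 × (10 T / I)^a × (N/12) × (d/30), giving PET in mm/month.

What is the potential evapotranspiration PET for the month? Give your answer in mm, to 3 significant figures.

10T/I = 10 × 14.5 / 46.9 = 3.0917
(10T/I)^a = 3.0917^1.233 = 4.0217
Uncorrected PET = 16 × 4.0217 = 64.347 mm
Correction = (N/12)(d/30) = (13.1/12)(31/30) = 1.1281
PET = 64.347 × 1.1281 = 72.590 mm/month

72.6 mm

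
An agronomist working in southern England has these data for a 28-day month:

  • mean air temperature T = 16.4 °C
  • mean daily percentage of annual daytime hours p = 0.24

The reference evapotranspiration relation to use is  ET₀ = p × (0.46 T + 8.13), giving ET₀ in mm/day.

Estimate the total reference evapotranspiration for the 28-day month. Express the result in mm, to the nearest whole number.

105 mm

ET₀ = 0.24 × (0.46 × 16.4 + 8.13) = 0.24 × 15.674 = 3.7618 mm/d
Monthly total = 3.7618 × 28 = 105.330 mm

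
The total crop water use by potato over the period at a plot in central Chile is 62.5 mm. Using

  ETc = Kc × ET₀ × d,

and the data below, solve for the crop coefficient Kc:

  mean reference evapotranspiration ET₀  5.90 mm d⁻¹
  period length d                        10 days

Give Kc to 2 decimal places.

ETc = Kc × ET₀ × d  ⇒  Kc = ETc / (ET₀ × d)
Kc = 62.5 / (5.90 × 10) = 62.5 / 59.00 = 1.0593

1.06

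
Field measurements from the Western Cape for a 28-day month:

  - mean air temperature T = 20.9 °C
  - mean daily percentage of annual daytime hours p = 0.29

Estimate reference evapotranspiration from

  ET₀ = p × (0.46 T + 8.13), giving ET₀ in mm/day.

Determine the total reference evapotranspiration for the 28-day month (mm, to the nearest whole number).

ET₀ = 0.29 × (0.46 × 20.9 + 8.13) = 0.29 × 17.744 = 5.1458 mm/d
Monthly total = 5.1458 × 28 = 144.082 mm

144 mm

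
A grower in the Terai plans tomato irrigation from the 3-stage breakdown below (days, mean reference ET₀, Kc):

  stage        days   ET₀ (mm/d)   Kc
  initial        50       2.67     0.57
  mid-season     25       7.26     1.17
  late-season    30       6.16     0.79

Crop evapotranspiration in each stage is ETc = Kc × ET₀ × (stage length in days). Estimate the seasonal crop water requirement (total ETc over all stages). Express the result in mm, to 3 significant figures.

434 mm

initial: 0.57 × 2.67 × 50 = 76.10 mm
mid-season: 1.17 × 7.26 × 25 = 212.36 mm
late-season: 0.79 × 6.16 × 30 = 145.99 mm
Seasonal total = 434.45 mm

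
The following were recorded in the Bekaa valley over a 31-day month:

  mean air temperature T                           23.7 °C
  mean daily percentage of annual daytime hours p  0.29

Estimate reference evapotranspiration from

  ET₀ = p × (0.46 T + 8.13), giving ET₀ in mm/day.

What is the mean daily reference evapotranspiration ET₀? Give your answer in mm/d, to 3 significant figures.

ET₀ = 0.29 × (0.46 × 23.7 + 8.13) = 0.29 × 19.032 = 5.5193 mm/d

5.52 mm/d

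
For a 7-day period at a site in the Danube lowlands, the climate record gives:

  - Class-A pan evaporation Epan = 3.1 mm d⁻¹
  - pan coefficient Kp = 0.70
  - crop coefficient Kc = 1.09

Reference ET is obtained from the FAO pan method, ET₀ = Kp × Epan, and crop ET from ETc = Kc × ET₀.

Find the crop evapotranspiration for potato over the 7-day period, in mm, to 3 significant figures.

ET₀ = 0.70 × 3.1 = 2.1700 mm/d
ETc = Kc × ET₀ = 1.09 × 2.1700 = 2.3653 mm/d
Over 7 days: 2.3653 × 7 = 16.557 mm

16.6 mm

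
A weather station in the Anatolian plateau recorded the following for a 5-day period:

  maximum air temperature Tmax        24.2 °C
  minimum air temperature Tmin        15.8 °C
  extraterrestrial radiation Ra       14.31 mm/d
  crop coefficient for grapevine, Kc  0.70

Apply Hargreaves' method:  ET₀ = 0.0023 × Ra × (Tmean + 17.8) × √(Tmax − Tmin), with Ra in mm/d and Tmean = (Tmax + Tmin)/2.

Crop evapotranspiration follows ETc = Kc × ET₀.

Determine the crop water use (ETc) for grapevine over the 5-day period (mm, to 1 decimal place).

12.6 mm

Tmean = (24.2 + 15.8)/2 = 20.00 °C
ET₀ = 0.0023 × 14.31 × (20.00 + 17.8) × √8.4 = 0.0023 × 14.31 × 37.80 × 2.8983 = 3.6058 mm/d
ETc = Kc × ET₀ = 0.70 × 3.6058 = 2.5241 mm/d
Over 5 days: 2.5241 × 5 = 12.621 mm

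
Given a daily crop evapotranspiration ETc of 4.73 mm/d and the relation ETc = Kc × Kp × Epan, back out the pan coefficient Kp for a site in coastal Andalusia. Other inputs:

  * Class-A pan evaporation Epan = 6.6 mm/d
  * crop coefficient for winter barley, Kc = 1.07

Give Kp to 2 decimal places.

ETc = Kc × Kp × Epan  ⇒  Kp = ETc / (Kc × Epan)
Kp = 4.73 / (1.07 × 6.6) = 4.73 / 7.062 = 0.6698

0.67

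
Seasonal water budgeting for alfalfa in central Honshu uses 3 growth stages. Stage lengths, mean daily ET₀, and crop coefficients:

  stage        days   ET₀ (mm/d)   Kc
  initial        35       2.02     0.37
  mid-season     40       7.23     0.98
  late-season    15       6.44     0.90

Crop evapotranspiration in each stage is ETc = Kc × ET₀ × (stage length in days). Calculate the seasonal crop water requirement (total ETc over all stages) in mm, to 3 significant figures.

initial: 0.37 × 2.02 × 35 = 26.16 mm
mid-season: 0.98 × 7.23 × 40 = 283.42 mm
late-season: 0.90 × 6.44 × 15 = 86.94 mm
Seasonal total = 396.52 mm

397 mm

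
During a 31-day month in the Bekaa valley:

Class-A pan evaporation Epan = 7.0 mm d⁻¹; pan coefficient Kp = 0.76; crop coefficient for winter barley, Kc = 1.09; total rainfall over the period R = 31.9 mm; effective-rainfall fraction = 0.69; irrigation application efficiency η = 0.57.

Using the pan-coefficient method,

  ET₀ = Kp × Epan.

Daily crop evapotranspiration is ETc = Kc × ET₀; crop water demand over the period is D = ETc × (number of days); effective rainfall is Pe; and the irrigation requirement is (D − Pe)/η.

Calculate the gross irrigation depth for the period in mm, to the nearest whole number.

277 mm

ET₀ = 0.76 × 7.0 = 5.3200 mm/d
ETc = Kc × ET₀ = 1.09 × 5.3200 = 5.7988 mm/d
Crop demand D = ETc × 31 d = 5.7988 × 31 = 179.763 mm
Pe = 0.69 × 31.9 = 22.011 mm
D − Pe = 179.763 − 22.011 = 157.752 mm
Gross irrigation = 157.752 / 0.57 = 276.758 mm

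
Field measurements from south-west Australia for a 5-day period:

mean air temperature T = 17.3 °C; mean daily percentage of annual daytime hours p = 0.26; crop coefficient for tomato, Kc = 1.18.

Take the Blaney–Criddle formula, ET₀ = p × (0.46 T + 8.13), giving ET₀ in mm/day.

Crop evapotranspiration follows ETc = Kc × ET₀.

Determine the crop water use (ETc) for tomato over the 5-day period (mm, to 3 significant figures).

24.7 mm

ET₀ = 0.26 × (0.46 × 17.3 + 8.13) = 0.26 × 16.088 = 4.1829 mm/d
ETc = Kc × ET₀ = 1.18 × 4.1829 = 4.9358 mm/d
Over 5 days: 4.9358 × 5 = 24.679 mm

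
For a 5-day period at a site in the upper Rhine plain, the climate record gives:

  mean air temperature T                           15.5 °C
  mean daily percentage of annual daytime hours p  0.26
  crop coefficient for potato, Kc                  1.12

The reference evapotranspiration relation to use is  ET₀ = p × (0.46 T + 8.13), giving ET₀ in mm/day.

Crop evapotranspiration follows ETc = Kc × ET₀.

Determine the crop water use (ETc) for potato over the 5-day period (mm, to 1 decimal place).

22.2 mm

ET₀ = 0.26 × (0.46 × 15.5 + 8.13) = 0.26 × 15.260 = 3.9676 mm/d
ETc = Kc × ET₀ = 1.12 × 3.9676 = 4.4437 mm/d
Over 5 days: 4.4437 × 5 = 22.219 mm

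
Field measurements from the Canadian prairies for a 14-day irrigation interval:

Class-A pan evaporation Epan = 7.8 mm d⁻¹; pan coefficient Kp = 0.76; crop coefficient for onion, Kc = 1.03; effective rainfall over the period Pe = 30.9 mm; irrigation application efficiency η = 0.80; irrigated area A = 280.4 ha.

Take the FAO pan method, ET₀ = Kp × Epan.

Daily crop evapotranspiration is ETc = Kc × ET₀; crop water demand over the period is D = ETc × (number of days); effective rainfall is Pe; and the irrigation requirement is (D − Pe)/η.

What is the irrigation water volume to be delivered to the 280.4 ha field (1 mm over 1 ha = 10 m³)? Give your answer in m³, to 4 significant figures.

191300 m³

ET₀ = 0.76 × 7.8 = 5.9280 mm/d
ETc = Kc × ET₀ = 1.03 × 5.9280 = 6.1058 mm/d
Crop demand D = ETc × 14 d = 6.1058 × 14 = 85.481 mm
D − Pe = 85.481 − 30.9 = 54.581 mm
Gross irrigation = 54.581 / 0.80 = 68.226 mm
Volume = 68.226 mm × 280.4 ha × 10 = 191305.7 m³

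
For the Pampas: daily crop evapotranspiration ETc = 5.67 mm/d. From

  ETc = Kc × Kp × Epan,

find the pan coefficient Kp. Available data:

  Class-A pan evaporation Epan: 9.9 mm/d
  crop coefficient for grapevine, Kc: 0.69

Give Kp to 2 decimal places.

ETc = Kc × Kp × Epan  ⇒  Kp = ETc / (Kc × Epan)
Kp = 5.67 / (0.69 × 9.9) = 5.67 / 6.831 = 0.8300

0.83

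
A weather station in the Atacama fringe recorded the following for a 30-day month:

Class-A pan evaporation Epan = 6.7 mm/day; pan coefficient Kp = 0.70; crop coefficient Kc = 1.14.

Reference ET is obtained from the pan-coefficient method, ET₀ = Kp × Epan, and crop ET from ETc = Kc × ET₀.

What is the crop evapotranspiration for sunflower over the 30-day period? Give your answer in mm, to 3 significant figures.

160 mm

ET₀ = 0.70 × 6.7 = 4.6900 mm/d
ETc = Kc × ET₀ = 1.14 × 4.6900 = 5.3466 mm/d
Over 30 days: 5.3466 × 30 = 160.398 mm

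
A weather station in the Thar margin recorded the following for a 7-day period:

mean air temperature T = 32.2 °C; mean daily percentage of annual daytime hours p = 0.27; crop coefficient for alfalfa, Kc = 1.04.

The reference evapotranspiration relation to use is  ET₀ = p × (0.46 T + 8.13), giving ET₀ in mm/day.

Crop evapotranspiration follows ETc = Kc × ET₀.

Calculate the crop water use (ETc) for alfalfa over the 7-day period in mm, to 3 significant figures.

45.1 mm

ET₀ = 0.27 × (0.46 × 32.2 + 8.13) = 0.27 × 22.942 = 6.1943 mm/d
ETc = Kc × ET₀ = 1.04 × 6.1943 = 6.4421 mm/d
Over 7 days: 6.4421 × 7 = 45.095 mm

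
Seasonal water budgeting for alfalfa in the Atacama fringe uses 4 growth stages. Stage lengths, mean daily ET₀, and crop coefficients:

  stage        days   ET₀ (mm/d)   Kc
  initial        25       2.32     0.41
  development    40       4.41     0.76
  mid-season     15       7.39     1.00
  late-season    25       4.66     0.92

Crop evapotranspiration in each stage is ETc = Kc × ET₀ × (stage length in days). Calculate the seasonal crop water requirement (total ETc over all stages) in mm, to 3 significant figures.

initial: 0.41 × 2.32 × 25 = 23.78 mm
development: 0.76 × 4.41 × 40 = 134.06 mm
mid-season: 1.00 × 7.39 × 15 = 110.85 mm
late-season: 0.92 × 4.66 × 25 = 107.18 mm
Seasonal total = 375.87 mm

376 mm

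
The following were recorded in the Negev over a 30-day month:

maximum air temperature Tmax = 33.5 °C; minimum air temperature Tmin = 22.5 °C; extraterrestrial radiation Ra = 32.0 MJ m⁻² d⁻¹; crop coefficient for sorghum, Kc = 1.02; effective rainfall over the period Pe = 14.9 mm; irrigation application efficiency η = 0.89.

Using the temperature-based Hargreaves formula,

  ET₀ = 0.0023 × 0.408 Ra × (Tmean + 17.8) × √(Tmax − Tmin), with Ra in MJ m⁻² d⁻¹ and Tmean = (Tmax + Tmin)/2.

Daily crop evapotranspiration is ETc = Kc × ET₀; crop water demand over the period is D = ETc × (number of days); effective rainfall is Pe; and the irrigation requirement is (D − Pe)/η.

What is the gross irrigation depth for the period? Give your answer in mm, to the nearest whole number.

Tmean = (33.5 + 22.5)/2 = 28.00 °C
0.408 Ra = 0.408 × 32.0 = 13.0560 mm/d equivalent
ET₀ = 0.0023 × 13.0560 × (28.00 + 17.8) × √11.0 = 0.0023 × 13.0560 × 45.80 × 3.3166 = 4.5614 mm/d
ETc = Kc × ET₀ = 1.02 × 4.5614 = 4.6526 mm/d
Crop demand D = ETc × 30 d = 4.6526 × 30 = 139.578 mm
D − Pe = 139.578 − 14.9 = 124.678 mm
Gross irrigation = 124.678 / 0.89 = 140.088 mm

140 mm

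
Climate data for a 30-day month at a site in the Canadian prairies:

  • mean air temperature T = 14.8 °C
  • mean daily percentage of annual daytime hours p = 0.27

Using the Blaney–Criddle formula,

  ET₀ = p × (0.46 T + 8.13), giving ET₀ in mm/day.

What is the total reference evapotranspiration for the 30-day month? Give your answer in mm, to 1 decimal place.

ET₀ = 0.27 × (0.46 × 14.8 + 8.13) = 0.27 × 14.938 = 4.0333 mm/d
Monthly total = 4.0333 × 30 = 120.999 mm

121.0 mm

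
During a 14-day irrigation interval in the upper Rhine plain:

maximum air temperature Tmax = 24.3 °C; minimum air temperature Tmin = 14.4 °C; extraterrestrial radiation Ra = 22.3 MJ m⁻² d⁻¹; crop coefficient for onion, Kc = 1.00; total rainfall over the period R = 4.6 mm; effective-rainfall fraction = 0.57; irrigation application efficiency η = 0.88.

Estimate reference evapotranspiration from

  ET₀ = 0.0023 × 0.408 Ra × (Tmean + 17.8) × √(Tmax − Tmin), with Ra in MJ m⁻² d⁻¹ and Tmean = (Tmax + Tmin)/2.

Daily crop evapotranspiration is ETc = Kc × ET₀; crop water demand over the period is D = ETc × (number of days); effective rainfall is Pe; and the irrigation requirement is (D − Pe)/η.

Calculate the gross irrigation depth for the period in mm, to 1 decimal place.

Tmean = (24.3 + 14.4)/2 = 19.35 °C
0.408 Ra = 0.408 × 22.3 = 9.0984 mm/d equivalent
ET₀ = 0.0023 × 9.0984 × (19.35 + 17.8) × √9.9 = 0.0023 × 9.0984 × 37.15 × 3.1464 = 2.4461 mm/d
ETc = Kc × ET₀ = 1.00 × 2.4461 = 2.4461 mm/d
Crop demand D = ETc × 14 d = 2.4461 × 14 = 34.245 mm
Pe = 0.57 × 4.6 = 2.622 mm
D − Pe = 34.245 − 2.622 = 31.623 mm
Gross irrigation = 31.623 / 0.88 = 35.935 mm

35.9 mm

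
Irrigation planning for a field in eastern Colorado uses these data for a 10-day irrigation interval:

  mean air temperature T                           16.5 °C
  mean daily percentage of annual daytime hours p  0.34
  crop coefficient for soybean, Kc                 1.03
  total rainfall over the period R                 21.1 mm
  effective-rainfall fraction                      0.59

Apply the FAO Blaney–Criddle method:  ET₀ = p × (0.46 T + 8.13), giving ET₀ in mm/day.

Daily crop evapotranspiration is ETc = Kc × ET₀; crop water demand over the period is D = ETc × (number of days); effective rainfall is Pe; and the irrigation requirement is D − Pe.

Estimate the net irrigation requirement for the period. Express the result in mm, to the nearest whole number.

43 mm

ET₀ = 0.34 × (0.46 × 16.5 + 8.13) = 0.34 × 15.720 = 5.3448 mm/d
ETc = Kc × ET₀ = 1.03 × 5.3448 = 5.5051 mm/d
Crop demand D = ETc × 10 d = 5.5051 × 10 = 55.051 mm
Pe = 0.59 × 21.1 = 12.449 mm
D − Pe = 55.051 − 12.449 = 42.602 mm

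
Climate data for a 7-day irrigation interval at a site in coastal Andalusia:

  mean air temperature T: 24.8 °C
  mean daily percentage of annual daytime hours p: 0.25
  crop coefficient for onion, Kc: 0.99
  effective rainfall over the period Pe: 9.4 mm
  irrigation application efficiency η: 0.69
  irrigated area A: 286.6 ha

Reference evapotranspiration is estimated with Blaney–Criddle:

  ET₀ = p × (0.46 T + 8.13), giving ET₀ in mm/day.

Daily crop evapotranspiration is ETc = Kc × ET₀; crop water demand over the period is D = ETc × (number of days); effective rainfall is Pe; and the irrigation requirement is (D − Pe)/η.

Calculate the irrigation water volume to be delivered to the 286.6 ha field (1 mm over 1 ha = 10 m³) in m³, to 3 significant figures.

102000 m³

ET₀ = 0.25 × (0.46 × 24.8 + 8.13) = 0.25 × 19.538 = 4.8845 mm/d
ETc = Kc × ET₀ = 0.99 × 4.8845 = 4.8357 mm/d
Crop demand D = ETc × 7 d = 4.8357 × 7 = 33.850 mm
D − Pe = 33.850 − 9.4 = 24.450 mm
Gross irrigation = 24.450 / 0.69 = 35.435 mm
Volume = 35.435 mm × 286.6 ha × 10 = 101556.7 m³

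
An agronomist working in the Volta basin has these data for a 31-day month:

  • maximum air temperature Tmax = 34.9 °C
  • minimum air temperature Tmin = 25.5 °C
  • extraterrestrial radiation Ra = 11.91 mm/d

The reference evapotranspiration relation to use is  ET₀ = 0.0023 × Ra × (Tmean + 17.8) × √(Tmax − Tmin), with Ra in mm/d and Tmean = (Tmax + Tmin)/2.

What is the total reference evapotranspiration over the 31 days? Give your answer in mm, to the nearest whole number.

125 mm

Tmean = (34.9 + 25.5)/2 = 30.20 °C
ET₀ = 0.0023 × 11.91 × (30.20 + 17.8) × √9.4 = 0.0023 × 11.91 × 48.00 × 3.0659 = 4.0312 mm/d
Over 31 days: 4.0312 × 31 = 124.967 mm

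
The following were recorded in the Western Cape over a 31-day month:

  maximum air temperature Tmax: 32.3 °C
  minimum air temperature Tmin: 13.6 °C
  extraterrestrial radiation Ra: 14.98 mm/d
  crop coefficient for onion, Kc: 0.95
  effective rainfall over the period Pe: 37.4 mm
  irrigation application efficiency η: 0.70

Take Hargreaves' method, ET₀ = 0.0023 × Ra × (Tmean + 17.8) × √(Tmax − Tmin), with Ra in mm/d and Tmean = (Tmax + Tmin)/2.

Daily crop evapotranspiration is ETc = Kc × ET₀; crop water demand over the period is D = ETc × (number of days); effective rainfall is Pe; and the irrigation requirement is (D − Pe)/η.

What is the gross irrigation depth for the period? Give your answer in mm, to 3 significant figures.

202 mm

Tmean = (32.3 + 13.6)/2 = 22.95 °C
ET₀ = 0.0023 × 14.98 × (22.95 + 17.8) × √18.7 = 0.0023 × 14.98 × 40.75 × 4.3243 = 6.0713 mm/d
ETc = Kc × ET₀ = 0.95 × 6.0713 = 5.7677 mm/d
Crop demand D = ETc × 31 d = 5.7677 × 31 = 178.799 mm
D − Pe = 178.799 − 37.4 = 141.399 mm
Gross irrigation = 141.399 / 0.70 = 201.999 mm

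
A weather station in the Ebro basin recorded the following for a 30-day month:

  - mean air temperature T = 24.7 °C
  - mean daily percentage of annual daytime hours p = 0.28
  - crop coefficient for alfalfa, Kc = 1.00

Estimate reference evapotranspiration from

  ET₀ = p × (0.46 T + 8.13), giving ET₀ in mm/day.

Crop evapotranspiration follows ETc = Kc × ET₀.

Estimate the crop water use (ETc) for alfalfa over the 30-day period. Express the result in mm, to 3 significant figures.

ET₀ = 0.28 × (0.46 × 24.7 + 8.13) = 0.28 × 19.492 = 5.4578 mm/d
ETc = Kc × ET₀ = 1.00 × 5.4578 = 5.4578 mm/d
Over 30 days: 5.4578 × 30 = 163.734 mm

164 mm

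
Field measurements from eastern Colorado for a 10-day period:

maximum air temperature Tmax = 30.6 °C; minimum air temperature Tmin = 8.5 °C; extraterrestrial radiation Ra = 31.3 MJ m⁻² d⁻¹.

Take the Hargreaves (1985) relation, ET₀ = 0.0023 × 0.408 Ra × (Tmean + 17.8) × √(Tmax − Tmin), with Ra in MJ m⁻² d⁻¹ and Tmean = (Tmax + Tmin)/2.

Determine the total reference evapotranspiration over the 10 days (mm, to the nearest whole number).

52 mm

Tmean = (30.6 + 8.5)/2 = 19.55 °C
0.408 Ra = 0.408 × 31.3 = 12.7704 mm/d equivalent
ET₀ = 0.0023 × 12.7704 × (19.55 + 17.8) × √22.1 = 0.0023 × 12.7704 × 37.35 × 4.7011 = 5.1573 mm/d
Over 10 days: 5.1573 × 10 = 51.573 mm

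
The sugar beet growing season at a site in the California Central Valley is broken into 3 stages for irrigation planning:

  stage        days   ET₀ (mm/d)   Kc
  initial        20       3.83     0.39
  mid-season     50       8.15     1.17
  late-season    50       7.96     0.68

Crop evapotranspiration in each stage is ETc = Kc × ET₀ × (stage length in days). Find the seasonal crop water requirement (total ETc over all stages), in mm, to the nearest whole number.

initial: 0.39 × 3.83 × 20 = 29.87 mm
mid-season: 1.17 × 8.15 × 50 = 476.78 mm
late-season: 0.68 × 7.96 × 50 = 270.64 mm
Seasonal total = 777.29 mm

777 mm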